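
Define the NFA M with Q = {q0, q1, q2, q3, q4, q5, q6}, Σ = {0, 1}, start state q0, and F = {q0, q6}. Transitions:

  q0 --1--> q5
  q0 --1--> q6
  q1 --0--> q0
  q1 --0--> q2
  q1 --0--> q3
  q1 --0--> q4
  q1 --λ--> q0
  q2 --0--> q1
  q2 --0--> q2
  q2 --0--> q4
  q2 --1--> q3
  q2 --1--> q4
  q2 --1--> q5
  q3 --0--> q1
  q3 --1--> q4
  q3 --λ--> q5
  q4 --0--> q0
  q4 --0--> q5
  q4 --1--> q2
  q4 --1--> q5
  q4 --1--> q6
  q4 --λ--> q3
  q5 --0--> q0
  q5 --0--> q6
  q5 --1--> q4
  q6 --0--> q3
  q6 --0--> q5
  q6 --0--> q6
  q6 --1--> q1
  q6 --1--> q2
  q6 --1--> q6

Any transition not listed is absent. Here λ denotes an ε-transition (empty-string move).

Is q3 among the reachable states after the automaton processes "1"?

No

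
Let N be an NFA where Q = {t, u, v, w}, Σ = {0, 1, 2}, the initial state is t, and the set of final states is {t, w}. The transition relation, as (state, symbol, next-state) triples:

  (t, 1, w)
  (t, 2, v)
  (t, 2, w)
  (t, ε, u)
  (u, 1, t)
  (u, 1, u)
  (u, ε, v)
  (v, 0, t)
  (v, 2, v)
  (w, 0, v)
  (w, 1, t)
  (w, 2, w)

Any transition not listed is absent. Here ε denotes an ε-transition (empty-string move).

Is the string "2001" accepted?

Yes

Start: ε-closure({t}) = {t, u, v}.
Read '2': t→{v, w}, u→∅, v→{v}; now {v, w}.
Read '0': v→{t}, w→{v}; union {t, v}; ε-closure = {t, u, v}.
Read '0': t→∅, u→∅, v→{t}; union {t}; ε-closure = {t, u, v}.
Read '1': t→{w}, u→{t, u}, v→∅; union {t, u, w}; ε-closure = {t, u, v, w}.
The final set {t, u, v, w} contains the accepting states t, w.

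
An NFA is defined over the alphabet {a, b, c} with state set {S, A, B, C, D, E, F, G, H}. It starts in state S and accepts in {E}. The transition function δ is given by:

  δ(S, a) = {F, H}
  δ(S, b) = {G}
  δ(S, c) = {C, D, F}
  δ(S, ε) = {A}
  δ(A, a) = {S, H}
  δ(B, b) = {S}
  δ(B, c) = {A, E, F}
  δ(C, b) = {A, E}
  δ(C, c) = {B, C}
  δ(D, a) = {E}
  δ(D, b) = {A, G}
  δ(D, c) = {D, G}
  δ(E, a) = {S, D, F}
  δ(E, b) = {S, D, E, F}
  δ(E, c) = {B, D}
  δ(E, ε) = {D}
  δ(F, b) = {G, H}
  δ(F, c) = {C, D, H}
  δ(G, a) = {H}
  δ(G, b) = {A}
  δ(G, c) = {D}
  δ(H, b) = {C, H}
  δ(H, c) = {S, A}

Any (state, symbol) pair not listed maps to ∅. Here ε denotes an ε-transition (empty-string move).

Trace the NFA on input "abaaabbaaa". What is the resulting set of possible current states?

∅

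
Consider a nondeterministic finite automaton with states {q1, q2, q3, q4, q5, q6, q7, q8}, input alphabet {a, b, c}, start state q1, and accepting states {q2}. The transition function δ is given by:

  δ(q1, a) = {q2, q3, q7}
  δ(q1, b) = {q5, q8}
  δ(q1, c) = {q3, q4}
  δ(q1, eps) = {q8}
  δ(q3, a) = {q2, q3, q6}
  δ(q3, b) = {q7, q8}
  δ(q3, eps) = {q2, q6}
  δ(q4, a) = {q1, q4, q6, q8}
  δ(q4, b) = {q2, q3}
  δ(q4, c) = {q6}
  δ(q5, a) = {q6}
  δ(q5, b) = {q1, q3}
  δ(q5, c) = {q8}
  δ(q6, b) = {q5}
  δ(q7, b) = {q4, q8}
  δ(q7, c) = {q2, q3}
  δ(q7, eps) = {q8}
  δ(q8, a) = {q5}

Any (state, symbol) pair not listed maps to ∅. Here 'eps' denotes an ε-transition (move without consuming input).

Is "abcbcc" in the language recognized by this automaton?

No

Start: ε-closure({q1}) = {q1, q8}.
Read 'a': {q1, q8} → {q2, q3, q5, q6, q7, q8}.
Read 'b': {q2, q3, q5, q6, q7, q8} → {q1, q2, q3, q4, q5, q6, q7, q8}.
Read 'c': {q1, q2, q3, q4, q5, q6, q7, q8} → {q2, q3, q4, q6, q8}.
Read 'b': {q2, q3, q4, q6, q8} → {q2, q3, q5, q6, q7, q8}.
Read 'c': {q2, q3, q5, q6, q7, q8} → {q2, q3, q6, q8}.
Read 'c': {q2, q3, q6, q8} → ∅.
The final set ∅ contains no accepting state.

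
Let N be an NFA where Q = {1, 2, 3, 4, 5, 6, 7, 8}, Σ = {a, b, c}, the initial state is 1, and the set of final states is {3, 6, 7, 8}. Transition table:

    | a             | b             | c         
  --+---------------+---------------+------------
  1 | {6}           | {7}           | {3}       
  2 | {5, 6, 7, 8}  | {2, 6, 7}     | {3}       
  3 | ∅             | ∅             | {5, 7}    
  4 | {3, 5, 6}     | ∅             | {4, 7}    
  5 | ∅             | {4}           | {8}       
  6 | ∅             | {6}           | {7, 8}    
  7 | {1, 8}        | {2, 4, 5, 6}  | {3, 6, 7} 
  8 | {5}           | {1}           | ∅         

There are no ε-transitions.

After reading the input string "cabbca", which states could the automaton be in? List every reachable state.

∅

Start in {1}.
Read 'c': {1} → {3}.
Read 'a': {3} → ∅.
The set is empty and remains empty for the remaining 4 symbols.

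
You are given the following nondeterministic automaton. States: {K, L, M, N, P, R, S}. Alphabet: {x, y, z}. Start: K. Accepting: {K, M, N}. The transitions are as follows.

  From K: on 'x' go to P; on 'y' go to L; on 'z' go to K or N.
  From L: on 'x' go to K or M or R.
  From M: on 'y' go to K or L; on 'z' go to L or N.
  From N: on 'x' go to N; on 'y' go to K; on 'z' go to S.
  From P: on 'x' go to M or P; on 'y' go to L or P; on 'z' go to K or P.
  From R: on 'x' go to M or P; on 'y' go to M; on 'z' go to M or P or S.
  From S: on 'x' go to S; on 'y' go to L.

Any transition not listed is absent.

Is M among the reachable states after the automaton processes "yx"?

Start in {K}.
Read 'y': K→{L}; now {L}.
Read 'x': L→{K, M, R}; now {K, M, R}.
State M is in {K, M, R}.

Yes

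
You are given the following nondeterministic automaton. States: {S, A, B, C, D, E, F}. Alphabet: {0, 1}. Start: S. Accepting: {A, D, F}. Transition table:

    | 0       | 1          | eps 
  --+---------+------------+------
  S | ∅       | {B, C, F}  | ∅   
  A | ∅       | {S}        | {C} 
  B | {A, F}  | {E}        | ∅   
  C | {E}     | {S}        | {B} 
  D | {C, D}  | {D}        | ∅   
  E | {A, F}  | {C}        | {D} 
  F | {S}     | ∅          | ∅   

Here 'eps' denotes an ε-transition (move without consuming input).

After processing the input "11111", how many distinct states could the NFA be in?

Start in {S}.
Read '1': S→{B, C, F}; now {B, C, F}.
Read '1': B→{E}, C→{S}, F→∅; union {S, E}; ε-closure = {S, D, E}.
Read '1': S→{B, C, F}, D→{D}, E→{C}; now {B, C, D, F}.
Read '1': B→{E}, C→{S}, D→{D}, F→∅; now {S, D, E}.
Read '1': S→{B, C, F}, D→{D}, E→{C}; now {B, C, D, F}.
That set has 4 states.

4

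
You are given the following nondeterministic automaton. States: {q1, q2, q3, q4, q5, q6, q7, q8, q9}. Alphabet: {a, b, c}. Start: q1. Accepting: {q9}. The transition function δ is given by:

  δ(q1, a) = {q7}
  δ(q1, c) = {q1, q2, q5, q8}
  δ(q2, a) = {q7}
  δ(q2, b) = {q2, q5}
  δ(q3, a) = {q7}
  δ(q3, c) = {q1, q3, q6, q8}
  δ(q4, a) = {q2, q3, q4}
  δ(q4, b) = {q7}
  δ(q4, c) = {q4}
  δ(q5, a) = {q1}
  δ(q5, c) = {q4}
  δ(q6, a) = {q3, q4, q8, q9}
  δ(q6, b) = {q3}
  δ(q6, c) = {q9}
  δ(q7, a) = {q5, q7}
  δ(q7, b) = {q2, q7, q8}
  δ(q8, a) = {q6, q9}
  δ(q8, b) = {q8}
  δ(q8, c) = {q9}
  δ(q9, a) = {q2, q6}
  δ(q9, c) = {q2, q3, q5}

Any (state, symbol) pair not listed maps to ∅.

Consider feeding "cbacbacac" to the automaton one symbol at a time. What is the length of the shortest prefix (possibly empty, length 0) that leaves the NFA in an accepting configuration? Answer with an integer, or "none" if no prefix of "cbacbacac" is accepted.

3

Start in {q1}.
Read 'c': q1→{q1, q2, q5, q8}; now {q1, q2, q5, q8}.
Read 'b': q1→∅, q2→{q2, q5}, q5→∅, q8→{q8}; now {q2, q5, q8}.
Read 'a': q2→{q7}, q5→{q1}, q8→{q6, q9}; now {q1, q6, q7, q9}.
None of the earlier sets intersect F, but {q1, q6, q7, q9} does.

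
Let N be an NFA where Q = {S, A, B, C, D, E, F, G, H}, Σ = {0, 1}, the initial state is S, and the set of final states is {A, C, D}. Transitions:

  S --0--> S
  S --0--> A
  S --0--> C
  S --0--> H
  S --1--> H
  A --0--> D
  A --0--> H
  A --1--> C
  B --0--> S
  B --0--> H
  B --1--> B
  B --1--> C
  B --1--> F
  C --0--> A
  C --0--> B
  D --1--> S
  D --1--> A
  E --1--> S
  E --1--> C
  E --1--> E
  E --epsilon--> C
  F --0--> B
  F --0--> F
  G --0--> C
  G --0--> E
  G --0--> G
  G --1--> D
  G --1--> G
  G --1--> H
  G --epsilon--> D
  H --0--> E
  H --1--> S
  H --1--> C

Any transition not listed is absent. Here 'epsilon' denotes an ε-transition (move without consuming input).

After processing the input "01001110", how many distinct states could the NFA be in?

Start in {S}.
Read '0': S→{S, A, C, H}; now {S, A, C, H}.
Read '1': S→{H}, A→{C}, C→∅, H→{S, C}; now {S, C, H}.
Read '0': S→{S, A, C, H}, C→{A, B}, H→{E}; now {S, A, B, C, E, H}.
Read '0': S→{S, A, C, H}, A→{D, H}, B→{S, H}, C→{A, B}, E→∅, H→{E}; now {S, A, B, C, D, E, H}.
Read '1': S→{H}, A→{C}, B→{B, C, F}, C→∅, D→{S, A}, E→{S, C, E}, H→{S, C}; now {S, A, B, C, E, F, H}.
Read '1': S→{H}, A→{C}, B→{B, C, F}, C→∅, E→{S, C, E}, F→∅, H→{S, C}; now {S, B, C, E, F, H}.
Read '1': S→{H}, B→{B, C, F}, C→∅, E→{S, C, E}, F→∅, H→{S, C}; now {S, B, C, E, F, H}.
Read '0': S→{S, A, C, H}, B→{S, H}, C→{A, B}, E→∅, F→{B, F}, H→{E}; now {S, A, B, C, E, F, H}.
That set has 7 states.

7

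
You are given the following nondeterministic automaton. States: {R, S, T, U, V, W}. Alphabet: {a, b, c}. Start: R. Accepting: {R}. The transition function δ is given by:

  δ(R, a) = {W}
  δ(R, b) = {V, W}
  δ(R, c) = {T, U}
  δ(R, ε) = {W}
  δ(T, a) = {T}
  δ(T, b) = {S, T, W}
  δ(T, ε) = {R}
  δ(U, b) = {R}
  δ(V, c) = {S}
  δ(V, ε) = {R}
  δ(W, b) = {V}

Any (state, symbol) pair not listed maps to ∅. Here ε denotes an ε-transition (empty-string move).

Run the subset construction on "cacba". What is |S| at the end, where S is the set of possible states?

3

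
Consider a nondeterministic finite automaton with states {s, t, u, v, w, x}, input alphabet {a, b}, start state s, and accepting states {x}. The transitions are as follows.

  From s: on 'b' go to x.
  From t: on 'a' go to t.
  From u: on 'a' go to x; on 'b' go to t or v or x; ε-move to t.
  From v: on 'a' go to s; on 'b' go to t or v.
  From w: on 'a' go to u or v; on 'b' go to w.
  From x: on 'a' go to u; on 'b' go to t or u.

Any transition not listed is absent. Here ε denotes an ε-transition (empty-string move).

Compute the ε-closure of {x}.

Begin with {x}.
No ε-moves leave this set, so the closure equals the set itself.

{x}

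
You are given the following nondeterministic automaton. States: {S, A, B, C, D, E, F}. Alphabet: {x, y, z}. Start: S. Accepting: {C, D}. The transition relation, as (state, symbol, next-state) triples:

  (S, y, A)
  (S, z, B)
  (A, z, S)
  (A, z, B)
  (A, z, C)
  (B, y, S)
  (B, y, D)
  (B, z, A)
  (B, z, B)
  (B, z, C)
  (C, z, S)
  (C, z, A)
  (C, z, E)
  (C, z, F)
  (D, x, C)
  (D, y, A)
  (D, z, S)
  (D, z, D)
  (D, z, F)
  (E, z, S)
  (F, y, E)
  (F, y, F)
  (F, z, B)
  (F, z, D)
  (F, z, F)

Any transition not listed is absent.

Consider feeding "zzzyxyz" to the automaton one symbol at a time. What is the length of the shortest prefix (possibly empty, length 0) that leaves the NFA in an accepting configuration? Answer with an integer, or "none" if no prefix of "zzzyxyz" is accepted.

Start in {S}.
Read 'z': {S} → {B}.
Read 'z': {B} → {A, B, C}.
None of the earlier sets intersect F, but {A, B, C} does.

2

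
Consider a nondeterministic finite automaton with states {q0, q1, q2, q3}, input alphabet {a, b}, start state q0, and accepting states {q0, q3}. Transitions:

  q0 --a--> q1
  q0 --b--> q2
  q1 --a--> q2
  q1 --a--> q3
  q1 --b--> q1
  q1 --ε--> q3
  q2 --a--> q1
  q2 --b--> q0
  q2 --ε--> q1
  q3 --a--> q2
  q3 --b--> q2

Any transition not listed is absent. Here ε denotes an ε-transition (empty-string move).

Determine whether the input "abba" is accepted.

Yes

Start in {q0}.
Read 'a': {q0} → {q1, q3}.
Read 'b': {q1, q3} → {q1, q2, q3}.
Read 'b': {q1, q2, q3} → {q0, q1, q2, q3}.
Read 'a': {q0, q1, q2, q3} → {q1, q2, q3}.
The final set {q1, q2, q3} contains the accepting state q3.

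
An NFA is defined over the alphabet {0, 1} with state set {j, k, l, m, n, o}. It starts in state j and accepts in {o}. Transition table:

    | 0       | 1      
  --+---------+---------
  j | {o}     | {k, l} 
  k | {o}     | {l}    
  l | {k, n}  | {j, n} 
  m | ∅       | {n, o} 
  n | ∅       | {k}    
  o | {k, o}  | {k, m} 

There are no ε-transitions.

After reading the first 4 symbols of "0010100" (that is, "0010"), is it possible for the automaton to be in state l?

Start in {j}.
Read '0': j→{o}; now {o}.
Read '0': o→{k, o}; now {k, o}.
Read '1': k→{l}, o→{k, m}; now {k, l, m}.
Read '0': k→{o}, l→{k, n}, m→∅; now {k, n, o}.
State l is not in {k, n, o}.

No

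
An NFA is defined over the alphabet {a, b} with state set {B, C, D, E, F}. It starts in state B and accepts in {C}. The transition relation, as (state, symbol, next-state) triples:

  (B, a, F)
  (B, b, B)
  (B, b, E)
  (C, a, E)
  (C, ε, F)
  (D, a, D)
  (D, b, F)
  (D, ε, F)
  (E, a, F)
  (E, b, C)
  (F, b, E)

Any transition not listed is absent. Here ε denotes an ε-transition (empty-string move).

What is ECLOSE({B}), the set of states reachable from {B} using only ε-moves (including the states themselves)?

{B}

Begin with {B}.
No ε-moves leave this set, so the closure equals the set itself.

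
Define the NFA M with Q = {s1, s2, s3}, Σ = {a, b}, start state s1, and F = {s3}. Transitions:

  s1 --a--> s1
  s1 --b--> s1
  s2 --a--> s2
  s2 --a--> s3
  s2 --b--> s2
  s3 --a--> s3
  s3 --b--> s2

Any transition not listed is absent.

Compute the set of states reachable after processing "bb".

Start in {s1}.
Read 'b': {s1} → {s1}.
Read 'b': {s1} → {s1}.

{s1}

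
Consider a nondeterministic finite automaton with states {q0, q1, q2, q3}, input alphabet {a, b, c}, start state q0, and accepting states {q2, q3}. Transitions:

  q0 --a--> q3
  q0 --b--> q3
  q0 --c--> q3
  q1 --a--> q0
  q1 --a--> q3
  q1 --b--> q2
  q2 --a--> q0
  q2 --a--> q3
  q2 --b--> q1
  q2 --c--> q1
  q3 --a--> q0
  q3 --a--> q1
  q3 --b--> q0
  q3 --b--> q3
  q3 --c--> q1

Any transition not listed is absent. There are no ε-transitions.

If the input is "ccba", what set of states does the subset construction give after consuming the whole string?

Start in {q0}.
Read 'c': q0→{q3}; now {q3}.
Read 'c': q3→{q1}; now {q1}.
Read 'b': q1→{q2}; now {q2}.
Read 'a': q2→{q0, q3}; now {q0, q3}.

{q0, q3}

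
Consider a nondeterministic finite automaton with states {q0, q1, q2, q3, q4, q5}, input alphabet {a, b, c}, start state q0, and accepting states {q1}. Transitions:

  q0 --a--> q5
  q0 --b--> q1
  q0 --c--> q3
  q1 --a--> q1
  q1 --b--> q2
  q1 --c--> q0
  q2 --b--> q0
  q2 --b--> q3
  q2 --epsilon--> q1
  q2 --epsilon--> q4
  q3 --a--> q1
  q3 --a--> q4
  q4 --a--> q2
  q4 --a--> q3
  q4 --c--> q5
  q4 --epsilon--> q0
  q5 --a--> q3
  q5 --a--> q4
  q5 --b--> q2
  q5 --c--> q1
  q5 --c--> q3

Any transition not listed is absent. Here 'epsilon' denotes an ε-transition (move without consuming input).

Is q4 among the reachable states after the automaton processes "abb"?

Yes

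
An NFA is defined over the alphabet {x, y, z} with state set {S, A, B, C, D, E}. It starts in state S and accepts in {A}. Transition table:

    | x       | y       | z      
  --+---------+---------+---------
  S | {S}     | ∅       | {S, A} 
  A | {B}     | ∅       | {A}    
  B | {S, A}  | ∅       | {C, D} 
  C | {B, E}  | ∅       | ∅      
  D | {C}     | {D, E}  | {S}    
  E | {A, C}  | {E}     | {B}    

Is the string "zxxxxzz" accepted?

Yes

Start in {S}.
Read 'z': S→{S, A}; now {S, A}.
Read 'x': S→{S}, A→{B}; now {S, B}.
Read 'x': S→{S}, B→{S, A}; now {S, A}.
Read 'x': S→{S}, A→{B}; now {S, B}.
Read 'x': S→{S}, B→{S, A}; now {S, A}.
Read 'z': S→{S, A}, A→{A}; now {S, A}.
Read 'z': S→{S, A}, A→{A}; now {S, A}.
The final set {S, A} contains the accepting state A.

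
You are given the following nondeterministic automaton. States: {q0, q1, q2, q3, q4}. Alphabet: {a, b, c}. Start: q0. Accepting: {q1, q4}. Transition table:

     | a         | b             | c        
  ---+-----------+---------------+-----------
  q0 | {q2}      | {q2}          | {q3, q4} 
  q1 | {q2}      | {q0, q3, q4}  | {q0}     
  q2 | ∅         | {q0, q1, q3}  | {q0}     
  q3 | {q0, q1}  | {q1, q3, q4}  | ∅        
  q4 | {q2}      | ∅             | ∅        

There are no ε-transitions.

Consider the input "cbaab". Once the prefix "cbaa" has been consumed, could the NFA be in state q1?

No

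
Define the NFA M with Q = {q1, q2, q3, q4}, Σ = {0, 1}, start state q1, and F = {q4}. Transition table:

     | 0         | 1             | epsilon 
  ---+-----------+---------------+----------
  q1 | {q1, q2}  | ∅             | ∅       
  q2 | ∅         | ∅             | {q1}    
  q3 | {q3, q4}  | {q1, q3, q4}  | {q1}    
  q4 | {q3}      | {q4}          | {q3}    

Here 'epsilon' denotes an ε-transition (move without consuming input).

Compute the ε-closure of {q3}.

Begin with {q3}.
ε-move q3 → q1; add q1.

{q1, q3}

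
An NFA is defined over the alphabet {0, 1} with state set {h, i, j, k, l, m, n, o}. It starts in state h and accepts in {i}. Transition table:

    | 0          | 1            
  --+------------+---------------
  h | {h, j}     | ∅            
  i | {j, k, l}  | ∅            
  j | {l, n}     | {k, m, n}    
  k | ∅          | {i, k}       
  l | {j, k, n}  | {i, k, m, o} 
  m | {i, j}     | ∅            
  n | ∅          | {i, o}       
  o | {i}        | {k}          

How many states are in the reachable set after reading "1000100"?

0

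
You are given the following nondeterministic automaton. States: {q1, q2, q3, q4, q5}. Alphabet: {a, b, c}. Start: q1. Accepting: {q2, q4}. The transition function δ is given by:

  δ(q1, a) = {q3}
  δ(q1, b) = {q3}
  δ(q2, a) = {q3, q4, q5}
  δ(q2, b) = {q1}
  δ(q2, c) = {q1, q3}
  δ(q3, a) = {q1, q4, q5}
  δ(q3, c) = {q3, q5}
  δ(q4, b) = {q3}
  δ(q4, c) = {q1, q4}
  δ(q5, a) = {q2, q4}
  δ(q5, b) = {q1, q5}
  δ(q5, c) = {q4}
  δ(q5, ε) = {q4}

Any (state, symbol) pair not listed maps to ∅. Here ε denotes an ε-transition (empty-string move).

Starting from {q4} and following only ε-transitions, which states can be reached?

{q4}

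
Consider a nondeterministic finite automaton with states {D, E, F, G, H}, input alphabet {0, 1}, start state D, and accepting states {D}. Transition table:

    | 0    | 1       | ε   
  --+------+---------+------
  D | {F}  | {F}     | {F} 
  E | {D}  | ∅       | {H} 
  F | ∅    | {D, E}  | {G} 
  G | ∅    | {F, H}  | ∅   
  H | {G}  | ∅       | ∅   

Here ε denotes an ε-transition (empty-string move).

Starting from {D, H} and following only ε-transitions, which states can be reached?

Begin with {D, H}.
ε-move D → F; add F.
ε-move F → G; add G.

{D, F, G, H}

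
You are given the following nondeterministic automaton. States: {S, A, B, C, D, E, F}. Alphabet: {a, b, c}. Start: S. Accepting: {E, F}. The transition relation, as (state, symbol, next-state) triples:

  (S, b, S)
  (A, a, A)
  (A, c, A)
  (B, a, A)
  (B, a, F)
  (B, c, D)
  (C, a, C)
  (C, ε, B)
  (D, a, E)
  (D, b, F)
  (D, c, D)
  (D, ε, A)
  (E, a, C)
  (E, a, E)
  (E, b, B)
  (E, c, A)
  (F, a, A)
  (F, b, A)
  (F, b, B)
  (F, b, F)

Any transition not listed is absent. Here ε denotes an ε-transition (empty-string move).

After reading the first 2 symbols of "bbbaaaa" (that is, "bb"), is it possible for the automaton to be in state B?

No

Start in {S}.
Read 'b': S→{S}; now {S}.
Read 'b': S→{S}; now {S}.
State B is not in {S}.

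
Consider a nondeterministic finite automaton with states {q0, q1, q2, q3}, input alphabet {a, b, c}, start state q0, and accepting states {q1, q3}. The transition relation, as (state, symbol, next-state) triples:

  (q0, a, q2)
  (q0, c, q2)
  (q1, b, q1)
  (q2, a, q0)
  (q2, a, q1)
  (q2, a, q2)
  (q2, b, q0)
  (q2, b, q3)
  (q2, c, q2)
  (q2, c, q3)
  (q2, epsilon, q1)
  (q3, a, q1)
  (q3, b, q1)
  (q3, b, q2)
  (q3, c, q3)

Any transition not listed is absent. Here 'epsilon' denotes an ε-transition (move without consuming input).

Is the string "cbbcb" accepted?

Start in {q0}.
Read 'c': q0→{q2}; union {q2}; ε-closure = {q1, q2}.
Read 'b': q1→{q1}, q2→{q0, q3}; now {q0, q1, q3}.
Read 'b': q0→∅, q1→{q1}, q3→{q1, q2}; now {q1, q2}.
Read 'c': q1→∅, q2→{q2, q3}; union {q2, q3}; ε-closure = {q1, q2, q3}.
Read 'b': q1→{q1}, q2→{q0, q3}, q3→{q1, q2}; now {q0, q1, q2, q3}.
The final set {q0, q1, q2, q3} contains the accepting states q1, q3.

Yes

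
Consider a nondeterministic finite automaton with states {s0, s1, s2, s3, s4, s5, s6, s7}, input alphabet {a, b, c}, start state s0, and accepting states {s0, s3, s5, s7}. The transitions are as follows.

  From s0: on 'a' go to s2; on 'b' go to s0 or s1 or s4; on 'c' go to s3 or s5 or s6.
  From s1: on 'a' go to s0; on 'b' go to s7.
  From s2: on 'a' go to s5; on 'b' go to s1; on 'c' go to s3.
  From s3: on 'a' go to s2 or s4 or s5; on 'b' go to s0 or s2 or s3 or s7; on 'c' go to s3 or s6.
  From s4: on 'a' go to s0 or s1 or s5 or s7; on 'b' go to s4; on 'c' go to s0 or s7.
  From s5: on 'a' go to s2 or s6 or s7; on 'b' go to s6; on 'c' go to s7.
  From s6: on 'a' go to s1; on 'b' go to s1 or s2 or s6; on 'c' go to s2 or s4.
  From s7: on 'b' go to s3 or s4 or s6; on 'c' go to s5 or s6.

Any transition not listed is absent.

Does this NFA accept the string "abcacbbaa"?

Start in {s0}.
Read 'a': s0→{s2}; now {s2}.
Read 'b': s2→{s1}; now {s1}.
Read 'c': s1→∅; now ∅.
The set is empty and remains empty for the remaining 6 symbols.
The final set ∅ contains no accepting state.

No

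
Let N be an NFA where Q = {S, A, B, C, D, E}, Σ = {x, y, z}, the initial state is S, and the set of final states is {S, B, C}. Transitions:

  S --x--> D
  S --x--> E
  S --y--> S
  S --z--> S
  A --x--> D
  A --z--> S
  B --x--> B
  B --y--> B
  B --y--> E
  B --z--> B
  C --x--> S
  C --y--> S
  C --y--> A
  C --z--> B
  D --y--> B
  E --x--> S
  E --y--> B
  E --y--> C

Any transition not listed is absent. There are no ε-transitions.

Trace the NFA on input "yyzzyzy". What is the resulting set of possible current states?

Start in {S}.
Read 'y': {S} → {S}.
Read 'y': {S} → {S}.
Read 'z': {S} → {S}.
Read 'z': {S} → {S}.
Read 'y': {S} → {S}.
Read 'z': {S} → {S}.
Read 'y': {S} → {S}.

{S}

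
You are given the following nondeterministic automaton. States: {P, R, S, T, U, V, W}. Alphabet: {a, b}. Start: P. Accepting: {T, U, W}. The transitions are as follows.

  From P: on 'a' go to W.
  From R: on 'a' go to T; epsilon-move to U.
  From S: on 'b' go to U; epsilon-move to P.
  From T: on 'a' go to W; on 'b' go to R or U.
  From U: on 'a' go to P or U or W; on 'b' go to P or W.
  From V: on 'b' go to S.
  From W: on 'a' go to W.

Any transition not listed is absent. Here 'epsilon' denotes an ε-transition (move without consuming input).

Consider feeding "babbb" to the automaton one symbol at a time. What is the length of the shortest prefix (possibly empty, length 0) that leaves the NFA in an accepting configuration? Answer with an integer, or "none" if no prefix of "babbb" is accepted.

none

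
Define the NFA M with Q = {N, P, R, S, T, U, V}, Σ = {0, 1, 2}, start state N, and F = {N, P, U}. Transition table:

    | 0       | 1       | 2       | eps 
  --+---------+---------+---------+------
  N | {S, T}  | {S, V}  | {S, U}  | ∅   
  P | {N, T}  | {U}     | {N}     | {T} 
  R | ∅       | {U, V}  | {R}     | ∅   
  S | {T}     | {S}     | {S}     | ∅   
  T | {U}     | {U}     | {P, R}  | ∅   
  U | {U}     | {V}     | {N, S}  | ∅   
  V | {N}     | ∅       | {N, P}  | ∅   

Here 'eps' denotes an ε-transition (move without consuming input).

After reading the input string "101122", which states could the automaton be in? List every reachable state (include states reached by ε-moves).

{N, P, R, S, T, U}

Start in {N}.
Read '1': N→{S, V}; now {S, V}.
Read '0': S→{T}, V→{N}; now {N, T}.
Read '1': N→{S, V}, T→{U}; now {S, U, V}.
Read '1': S→{S}, U→{V}, V→∅; now {S, V}.
Read '2': S→{S}, V→{N, P}; union {N, P, S}; ε-closure = {N, P, S, T}.
Read '2': N→{S, U}, P→{N}, S→{S}, T→{P, R}; union {N, P, R, S, U}; ε-closure = {N, P, R, S, T, U}.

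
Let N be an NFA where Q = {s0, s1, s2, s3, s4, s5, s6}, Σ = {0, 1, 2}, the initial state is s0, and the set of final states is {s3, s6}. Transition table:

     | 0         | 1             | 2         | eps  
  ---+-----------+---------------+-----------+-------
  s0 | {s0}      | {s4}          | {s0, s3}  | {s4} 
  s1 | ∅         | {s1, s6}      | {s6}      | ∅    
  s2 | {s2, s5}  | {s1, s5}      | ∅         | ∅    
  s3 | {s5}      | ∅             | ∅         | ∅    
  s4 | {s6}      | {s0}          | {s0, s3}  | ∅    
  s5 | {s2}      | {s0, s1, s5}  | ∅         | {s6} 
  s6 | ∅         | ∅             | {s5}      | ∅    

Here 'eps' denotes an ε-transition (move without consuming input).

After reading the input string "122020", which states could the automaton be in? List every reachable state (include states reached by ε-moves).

{s0, s2, s4, s5, s6}

Start: ε-closure({s0}) = {s0, s4}.
Read '1': s0→{s4}, s4→{s0}; now {s0, s4}.
Read '2': s0→{s0, s3}, s4→{s0, s3}; union {s0, s3}; ε-closure = {s0, s3, s4}.
Read '2': s0→{s0, s3}, s3→∅, s4→{s0, s3}; union {s0, s3}; ε-closure = {s0, s3, s4}.
Read '0': s0→{s0}, s3→{s5}, s4→{s6}; union {s0, s5, s6}; ε-closure = {s0, s4, s5, s6}.
Read '2': s0→{s0, s3}, s4→{s0, s3}, s5→∅, s6→{s5}; union {s0, s3, s5}; ε-closure = {s0, s3, s4, s5, s6}.
Read '0': s0→{s0}, s3→{s5}, s4→{s6}, s5→{s2}, s6→∅; union {s0, s2, s5, s6}; ε-closure = {s0, s2, s4, s5, s6}.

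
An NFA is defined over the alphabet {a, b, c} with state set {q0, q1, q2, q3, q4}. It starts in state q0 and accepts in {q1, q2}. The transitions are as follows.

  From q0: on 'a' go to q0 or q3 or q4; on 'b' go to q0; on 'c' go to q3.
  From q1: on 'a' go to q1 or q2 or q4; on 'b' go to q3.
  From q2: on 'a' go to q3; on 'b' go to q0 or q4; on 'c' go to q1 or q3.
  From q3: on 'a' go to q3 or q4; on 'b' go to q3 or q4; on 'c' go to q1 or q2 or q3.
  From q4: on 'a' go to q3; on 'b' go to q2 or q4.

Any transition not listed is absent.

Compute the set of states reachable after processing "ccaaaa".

Start in {q0}.
Read 'c': {q0} → {q3}.
Read 'c': {q3} → {q1, q2, q3}.
Read 'a': {q1, q2, q3} → {q1, q2, q3, q4}.
Read 'a': {q1, q2, q3, q4} → {q1, q2, q3, q4}.
Read 'a': {q1, q2, q3, q4} → {q1, q2, q3, q4}.
Read 'a': {q1, q2, q3, q4} → {q1, q2, q3, q4}.

{q1, q2, q3, q4}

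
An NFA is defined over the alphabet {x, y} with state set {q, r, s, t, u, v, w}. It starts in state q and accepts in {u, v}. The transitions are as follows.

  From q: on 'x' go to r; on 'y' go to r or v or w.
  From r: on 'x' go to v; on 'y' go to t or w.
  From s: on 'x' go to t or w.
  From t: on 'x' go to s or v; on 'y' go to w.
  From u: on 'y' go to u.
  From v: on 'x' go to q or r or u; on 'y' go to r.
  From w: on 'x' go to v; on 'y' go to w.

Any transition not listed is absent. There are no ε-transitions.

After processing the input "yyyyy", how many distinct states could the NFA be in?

1

Start in {q}.
Read 'y': q→{r, v, w}; now {r, v, w}.
Read 'y': r→{t, w}, v→{r}, w→{w}; now {r, t, w}.
Read 'y': r→{t, w}, t→{w}, w→{w}; now {t, w}.
Read 'y': t→{w}, w→{w}; now {w}.
Read 'y': w→{w}; now {w}.
That set has 1 state.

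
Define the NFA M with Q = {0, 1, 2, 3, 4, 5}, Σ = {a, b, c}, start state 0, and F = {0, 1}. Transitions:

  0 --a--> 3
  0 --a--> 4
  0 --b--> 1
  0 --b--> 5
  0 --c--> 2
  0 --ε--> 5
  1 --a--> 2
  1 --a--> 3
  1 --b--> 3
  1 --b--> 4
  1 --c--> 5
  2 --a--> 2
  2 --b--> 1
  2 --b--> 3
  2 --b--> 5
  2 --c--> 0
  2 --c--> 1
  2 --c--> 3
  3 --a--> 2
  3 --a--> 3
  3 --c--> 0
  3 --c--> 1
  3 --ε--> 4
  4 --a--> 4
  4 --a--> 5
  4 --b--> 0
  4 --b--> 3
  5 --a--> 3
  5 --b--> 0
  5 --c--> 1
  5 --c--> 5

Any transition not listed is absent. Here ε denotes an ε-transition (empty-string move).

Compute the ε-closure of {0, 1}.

{0, 1, 5}

Begin with {0, 1}.
ε-move 0 → 5; add 5.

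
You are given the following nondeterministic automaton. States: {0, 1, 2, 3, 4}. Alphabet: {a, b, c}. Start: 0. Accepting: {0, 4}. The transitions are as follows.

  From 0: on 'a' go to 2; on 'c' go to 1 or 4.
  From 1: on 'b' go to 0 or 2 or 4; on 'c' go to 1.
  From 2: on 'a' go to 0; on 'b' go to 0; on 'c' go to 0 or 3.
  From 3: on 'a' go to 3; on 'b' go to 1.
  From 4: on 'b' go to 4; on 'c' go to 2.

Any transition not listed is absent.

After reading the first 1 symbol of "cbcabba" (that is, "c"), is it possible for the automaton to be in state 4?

Start in {0}.
Read 'c': {0} → {1, 4}.
State 4 is in {1, 4}.

Yes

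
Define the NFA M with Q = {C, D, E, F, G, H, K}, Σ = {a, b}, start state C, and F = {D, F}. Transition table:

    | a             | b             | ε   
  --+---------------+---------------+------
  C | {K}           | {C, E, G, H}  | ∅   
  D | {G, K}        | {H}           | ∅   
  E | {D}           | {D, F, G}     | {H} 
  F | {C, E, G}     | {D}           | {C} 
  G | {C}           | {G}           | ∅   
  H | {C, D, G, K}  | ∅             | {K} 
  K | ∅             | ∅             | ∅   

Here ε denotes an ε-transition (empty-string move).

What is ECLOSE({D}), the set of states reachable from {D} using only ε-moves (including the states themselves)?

{D}

Begin with {D}.
No ε-moves leave this set, so the closure equals the set itself.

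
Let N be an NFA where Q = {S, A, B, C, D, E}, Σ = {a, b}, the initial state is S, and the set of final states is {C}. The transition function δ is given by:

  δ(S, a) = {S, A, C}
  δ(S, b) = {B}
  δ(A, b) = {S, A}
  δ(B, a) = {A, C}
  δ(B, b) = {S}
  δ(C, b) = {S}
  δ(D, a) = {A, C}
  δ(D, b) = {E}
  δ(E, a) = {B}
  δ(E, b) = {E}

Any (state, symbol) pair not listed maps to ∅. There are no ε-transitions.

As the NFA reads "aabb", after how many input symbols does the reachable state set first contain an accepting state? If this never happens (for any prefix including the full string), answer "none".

1

Start in {S}.
Read 'a': S→{S, A, C}; now {S, A, C}.
None of the earlier sets intersect F, but {S, A, C} does.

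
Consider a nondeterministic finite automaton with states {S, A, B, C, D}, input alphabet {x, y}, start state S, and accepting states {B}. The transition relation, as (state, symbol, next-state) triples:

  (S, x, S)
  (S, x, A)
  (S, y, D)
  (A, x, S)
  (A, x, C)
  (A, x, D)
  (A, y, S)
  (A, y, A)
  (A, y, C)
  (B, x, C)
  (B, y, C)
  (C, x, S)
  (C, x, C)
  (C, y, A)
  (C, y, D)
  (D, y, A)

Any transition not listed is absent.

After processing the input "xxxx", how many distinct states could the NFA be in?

Start in {S}.
Read 'x': S→{S, A}; now {S, A}.
Read 'x': S→{S, A}, A→{S, C, D}; now {S, A, C, D}.
Read 'x': S→{S, A}, A→{S, C, D}, C→{S, C}, D→∅; now {S, A, C, D}.
Read 'x': S→{S, A}, A→{S, C, D}, C→{S, C}, D→∅; now {S, A, C, D}.
That set has 4 states.

4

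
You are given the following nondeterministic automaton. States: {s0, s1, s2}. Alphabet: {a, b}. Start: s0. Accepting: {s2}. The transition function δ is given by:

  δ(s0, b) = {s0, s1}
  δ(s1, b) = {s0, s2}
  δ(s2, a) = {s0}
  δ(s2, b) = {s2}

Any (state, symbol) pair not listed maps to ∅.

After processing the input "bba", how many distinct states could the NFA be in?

1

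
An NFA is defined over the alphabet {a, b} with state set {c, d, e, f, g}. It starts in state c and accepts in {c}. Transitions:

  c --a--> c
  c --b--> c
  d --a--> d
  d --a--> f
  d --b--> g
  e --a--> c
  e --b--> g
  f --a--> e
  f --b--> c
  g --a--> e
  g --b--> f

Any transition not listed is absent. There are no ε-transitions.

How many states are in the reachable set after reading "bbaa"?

Start in {c}.
Read 'b': {c} → {c}.
Read 'b': {c} → {c}.
Read 'a': {c} → {c}.
Read 'a': {c} → {c}.
That set has 1 state.

1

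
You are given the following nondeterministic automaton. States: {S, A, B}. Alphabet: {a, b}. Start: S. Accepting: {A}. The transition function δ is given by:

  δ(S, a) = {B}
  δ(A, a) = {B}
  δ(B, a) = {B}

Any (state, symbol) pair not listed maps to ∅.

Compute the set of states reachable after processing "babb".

Start in {S}.
Read 'b': S→∅; now ∅.
The set is empty and remains empty for the remaining 3 symbols.

∅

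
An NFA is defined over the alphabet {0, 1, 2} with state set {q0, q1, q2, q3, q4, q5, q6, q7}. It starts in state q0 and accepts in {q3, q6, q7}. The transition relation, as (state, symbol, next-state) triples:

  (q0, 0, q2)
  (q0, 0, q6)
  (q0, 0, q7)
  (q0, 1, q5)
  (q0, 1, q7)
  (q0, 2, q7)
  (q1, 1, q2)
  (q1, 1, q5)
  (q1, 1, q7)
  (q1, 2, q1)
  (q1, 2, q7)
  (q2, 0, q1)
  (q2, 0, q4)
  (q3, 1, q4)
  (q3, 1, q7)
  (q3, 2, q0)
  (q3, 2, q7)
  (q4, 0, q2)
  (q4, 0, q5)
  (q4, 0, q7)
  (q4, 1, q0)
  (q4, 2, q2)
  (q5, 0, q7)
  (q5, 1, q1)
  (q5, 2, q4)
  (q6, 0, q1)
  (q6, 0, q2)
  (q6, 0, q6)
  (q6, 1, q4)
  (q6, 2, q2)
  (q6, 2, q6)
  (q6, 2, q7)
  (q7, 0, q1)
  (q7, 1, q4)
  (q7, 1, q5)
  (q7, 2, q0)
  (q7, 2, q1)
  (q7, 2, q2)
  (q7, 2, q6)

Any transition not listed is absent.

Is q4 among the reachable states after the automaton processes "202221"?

Yes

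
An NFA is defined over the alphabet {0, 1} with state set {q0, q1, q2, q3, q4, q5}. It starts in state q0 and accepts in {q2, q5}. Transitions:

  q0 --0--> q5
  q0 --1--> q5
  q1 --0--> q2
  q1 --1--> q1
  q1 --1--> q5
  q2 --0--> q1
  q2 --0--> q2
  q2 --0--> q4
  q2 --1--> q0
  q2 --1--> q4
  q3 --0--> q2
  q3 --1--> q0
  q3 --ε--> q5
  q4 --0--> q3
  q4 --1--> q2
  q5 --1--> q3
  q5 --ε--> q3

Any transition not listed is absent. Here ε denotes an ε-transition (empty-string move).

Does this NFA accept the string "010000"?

Yes

Start in {q0}.
Read '0': {q0} → {q3, q5}.
Read '1': {q3, q5} → {q0, q3, q5}.
Read '0': {q0, q3, q5} → {q2, q3, q5}.
Read '0': {q2, q3, q5} → {q1, q2, q4}.
Read '0': {q1, q2, q4} → {q1, q2, q3, q4, q5}.
Read '0': {q1, q2, q3, q4, q5} → {q1, q2, q3, q4, q5}.
The final set {q1, q2, q3, q4, q5} contains the accepting states q2, q5.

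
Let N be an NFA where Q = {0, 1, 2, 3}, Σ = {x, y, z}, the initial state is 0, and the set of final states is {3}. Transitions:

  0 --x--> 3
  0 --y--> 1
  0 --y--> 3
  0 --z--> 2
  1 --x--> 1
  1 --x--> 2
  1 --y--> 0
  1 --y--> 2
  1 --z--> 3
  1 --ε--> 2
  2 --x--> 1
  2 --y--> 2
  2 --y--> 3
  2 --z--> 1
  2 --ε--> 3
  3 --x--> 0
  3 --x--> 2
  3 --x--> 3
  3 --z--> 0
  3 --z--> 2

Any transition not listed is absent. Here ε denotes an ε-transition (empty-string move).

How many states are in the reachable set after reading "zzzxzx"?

Start in {0}.
Read 'z': {0} → {2, 3}.
Read 'z': {2, 3} → {0, 1, 2, 3}.
Read 'z': {0, 1, 2, 3} → {0, 1, 2, 3}.
Read 'x': {0, 1, 2, 3} → {0, 1, 2, 3}.
Read 'z': {0, 1, 2, 3} → {0, 1, 2, 3}.
Read 'x': {0, 1, 2, 3} → {0, 1, 2, 3}.
That set has 4 states.

4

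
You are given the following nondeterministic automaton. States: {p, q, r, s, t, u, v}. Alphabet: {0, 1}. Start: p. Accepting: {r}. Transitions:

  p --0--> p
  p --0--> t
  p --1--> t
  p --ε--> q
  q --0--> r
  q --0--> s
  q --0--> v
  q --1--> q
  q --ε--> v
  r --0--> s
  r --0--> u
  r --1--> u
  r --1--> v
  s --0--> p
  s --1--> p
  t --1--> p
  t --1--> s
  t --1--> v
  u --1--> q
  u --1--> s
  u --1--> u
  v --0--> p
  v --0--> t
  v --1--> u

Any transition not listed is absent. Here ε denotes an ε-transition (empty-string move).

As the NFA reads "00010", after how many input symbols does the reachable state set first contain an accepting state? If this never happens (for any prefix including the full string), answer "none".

Start: ε-closure({p}) = {p, q, v}.
Read '0': p→{p, t}, q→{r, s, v}, v→{p, t}; union {p, r, s, t, v}; ε-closure = {p, q, r, s, t, v}.
None of the earlier sets intersect F, but {p, q, r, s, t, v} does.

1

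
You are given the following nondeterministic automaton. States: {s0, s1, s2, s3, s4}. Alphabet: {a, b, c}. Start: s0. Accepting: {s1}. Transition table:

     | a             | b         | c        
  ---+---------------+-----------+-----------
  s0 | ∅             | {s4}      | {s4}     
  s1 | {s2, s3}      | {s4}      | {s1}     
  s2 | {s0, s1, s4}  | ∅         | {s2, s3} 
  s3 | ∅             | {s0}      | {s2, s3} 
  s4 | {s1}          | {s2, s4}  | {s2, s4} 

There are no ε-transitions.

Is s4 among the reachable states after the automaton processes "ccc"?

Start in {s0}.
Read 'c': s0→{s4}; now {s4}.
Read 'c': s4→{s2, s4}; now {s2, s4}.
Read 'c': s2→{s2, s3}, s4→{s2, s4}; now {s2, s3, s4}.
State s4 is in {s2, s3, s4}.

Yes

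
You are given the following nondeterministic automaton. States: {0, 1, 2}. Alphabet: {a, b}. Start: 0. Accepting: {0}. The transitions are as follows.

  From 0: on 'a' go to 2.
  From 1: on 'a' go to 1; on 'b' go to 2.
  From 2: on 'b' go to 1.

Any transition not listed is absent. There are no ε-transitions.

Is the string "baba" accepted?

Start in {0}.
Read 'b': {0} → ∅.
The set is empty and remains empty for the remaining 3 symbols.
The final set ∅ contains no accepting state.

No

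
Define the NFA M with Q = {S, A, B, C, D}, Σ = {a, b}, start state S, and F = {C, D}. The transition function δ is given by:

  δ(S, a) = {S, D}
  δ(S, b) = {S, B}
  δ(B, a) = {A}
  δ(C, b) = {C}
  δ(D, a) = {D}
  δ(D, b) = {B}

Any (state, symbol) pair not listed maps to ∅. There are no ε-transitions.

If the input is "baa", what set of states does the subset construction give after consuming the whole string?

{S, D}

Start in {S}.
Read 'b': S→{S, B}; now {S, B}.
Read 'a': S→{S, D}, B→{A}; now {S, A, D}.
Read 'a': S→{S, D}, A→∅, D→{D}; now {S, D}.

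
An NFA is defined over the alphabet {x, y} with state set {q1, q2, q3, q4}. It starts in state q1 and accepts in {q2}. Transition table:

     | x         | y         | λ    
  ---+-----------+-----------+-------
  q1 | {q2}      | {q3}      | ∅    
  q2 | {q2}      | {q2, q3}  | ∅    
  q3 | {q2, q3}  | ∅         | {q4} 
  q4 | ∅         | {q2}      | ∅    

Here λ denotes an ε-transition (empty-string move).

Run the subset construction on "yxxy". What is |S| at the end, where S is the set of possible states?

3

Start in {q1}.
Read 'y': q1→{q3}; union {q3}; ε-closure = {q3, q4}.
Read 'x': q3→{q2, q3}, q4→∅; union {q2, q3}; ε-closure = {q2, q3, q4}.
Read 'x': q2→{q2}, q3→{q2, q3}, q4→∅; union {q2, q3}; ε-closure = {q2, q3, q4}.
Read 'y': q2→{q2, q3}, q3→∅, q4→{q2}; union {q2, q3}; ε-closure = {q2, q3, q4}.
That set has 3 states.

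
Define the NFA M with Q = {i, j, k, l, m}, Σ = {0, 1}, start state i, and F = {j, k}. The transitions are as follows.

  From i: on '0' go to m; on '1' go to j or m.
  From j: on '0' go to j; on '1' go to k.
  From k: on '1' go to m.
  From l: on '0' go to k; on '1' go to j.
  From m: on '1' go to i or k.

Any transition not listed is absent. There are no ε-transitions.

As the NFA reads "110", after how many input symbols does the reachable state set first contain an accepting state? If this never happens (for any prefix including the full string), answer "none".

Start in {i}.
Read '1': i→{j, m}; now {j, m}.
None of the earlier sets intersect F, but {j, m} does.

1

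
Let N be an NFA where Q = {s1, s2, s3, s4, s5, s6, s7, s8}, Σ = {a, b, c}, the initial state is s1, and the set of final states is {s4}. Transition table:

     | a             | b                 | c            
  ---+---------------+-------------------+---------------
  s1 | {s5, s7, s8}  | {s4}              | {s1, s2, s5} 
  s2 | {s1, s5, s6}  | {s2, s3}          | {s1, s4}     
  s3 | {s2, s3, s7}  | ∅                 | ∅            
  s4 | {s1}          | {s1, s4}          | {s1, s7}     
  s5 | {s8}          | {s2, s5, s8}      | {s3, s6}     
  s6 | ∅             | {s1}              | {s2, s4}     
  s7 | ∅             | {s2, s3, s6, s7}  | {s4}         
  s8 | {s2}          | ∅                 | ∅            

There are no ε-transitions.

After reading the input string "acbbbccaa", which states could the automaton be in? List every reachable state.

{s1, s2, s3, s5, s6, s7, s8}

Start in {s1}.
Read 'a': s1→{s5, s7, s8}; now {s5, s7, s8}.
Read 'c': s5→{s3, s6}, s7→{s4}, s8→∅; now {s3, s4, s6}.
Read 'b': s3→∅, s4→{s1, s4}, s6→{s1}; now {s1, s4}.
Read 'b': s1→{s4}, s4→{s1, s4}; now {s1, s4}.
Read 'b': s1→{s4}, s4→{s1, s4}; now {s1, s4}.
Read 'c': s1→{s1, s2, s5}, s4→{s1, s7}; now {s1, s2, s5, s7}.
Read 'c': s1→{s1, s2, s5}, s2→{s1, s4}, s5→{s3, s6}, s7→{s4}; now {s1, s2, s3, s4, s5, s6}.
Read 'a': s1→{s5, s7, s8}, s2→{s1, s5, s6}, s3→{s2, s3, s7}, s4→{s1}, s5→{s8}, s6→∅; now {s1, s2, s3, s5, s6, s7, s8}.
Read 'a': s1→{s5, s7, s8}, s2→{s1, s5, s6}, s3→{s2, s3, s7}, s5→{s8}, s6→∅, s7→∅, s8→{s2}; now {s1, s2, s3, s5, s6, s7, s8}.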